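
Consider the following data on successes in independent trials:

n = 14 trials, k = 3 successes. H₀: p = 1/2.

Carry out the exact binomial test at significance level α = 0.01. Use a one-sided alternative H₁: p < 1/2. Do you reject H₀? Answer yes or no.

Exact binomial: n=14, k=3, p₀=1/2=0.5000
P(X≤3) from Σ C(n,i)·p₀^i·(1−p₀)^(n−i)
p-value (one-sided, H₁ less) = 0.02869
At α=0.01: p ≥ α → fail to reject H₀

reject H₀: no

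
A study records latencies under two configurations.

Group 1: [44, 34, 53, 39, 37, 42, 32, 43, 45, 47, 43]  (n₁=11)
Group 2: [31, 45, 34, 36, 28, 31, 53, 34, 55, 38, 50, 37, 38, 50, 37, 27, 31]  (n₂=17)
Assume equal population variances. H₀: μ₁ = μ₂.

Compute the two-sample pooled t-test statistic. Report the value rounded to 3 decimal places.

test statistic = 1.050

x̄₁=41.727, s₁=5.985, n₁=11
x̄₂=38.529, s₂=8.847, n₂=17
s_p² = [10·5.985² + 16·8.847²]/26 = 61.9391
SE = √(s_p²·(1/11+1/17)) = 3.0454
t = (41.727−38.529)/3.0454 = 1.0501
df = 26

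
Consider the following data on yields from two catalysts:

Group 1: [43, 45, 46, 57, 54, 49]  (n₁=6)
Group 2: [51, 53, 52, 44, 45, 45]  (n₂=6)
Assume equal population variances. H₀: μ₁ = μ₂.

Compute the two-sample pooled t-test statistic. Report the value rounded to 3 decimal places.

x̄₁=49.000, s₁=5.477, n₁=6
x̄₂=48.333, s₂=4.082, n₂=6
s_p² = [5·5.477² + 5·4.082²]/10 = 23.3333
SE = √(s_p²·(1/6+1/6)) = 2.7889
t = (49.000−48.333)/2.7889 = 0.2390
df = 10

test statistic = 0.239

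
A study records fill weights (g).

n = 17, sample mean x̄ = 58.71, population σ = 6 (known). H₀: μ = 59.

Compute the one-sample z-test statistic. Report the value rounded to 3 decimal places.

SE = σ/√n = 6/√17 = 1.4552
z = (x̄−μ₀)/SE = (58.71−59)/1.4552 = -0.1993

test statistic = -0.199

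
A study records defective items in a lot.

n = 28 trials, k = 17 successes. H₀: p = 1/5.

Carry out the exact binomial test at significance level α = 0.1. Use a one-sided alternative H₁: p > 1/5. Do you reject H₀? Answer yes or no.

reject H₀: yes

Exact binomial: n=28, k=17, p₀=1/5=0.2000
P(X≥17) from Σ C(n,i)·p₀^i·(1−p₀)^(n−i)
p-value (one-sided, H₁ greater) = 0.00000
At α=0.1: p < α → reject H₀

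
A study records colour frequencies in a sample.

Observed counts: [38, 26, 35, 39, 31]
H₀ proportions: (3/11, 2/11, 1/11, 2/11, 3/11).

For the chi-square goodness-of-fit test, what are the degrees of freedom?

degrees of freedom = 4

df = k − 1 = 5 − 1 = 4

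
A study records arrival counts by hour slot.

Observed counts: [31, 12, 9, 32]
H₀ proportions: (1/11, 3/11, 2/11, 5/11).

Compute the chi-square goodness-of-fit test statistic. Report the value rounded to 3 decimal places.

test statistic = 80.254

n = 84; E_i = n·p_i = [7.64, 22.91, 15.27, 38.18]
χ² = (31−7.64)²/7.64 + (12−22.91)²/22.91 + (9−15.27)²/15.27 + (32−38.18)²/38.18 = 80.2536
df = 3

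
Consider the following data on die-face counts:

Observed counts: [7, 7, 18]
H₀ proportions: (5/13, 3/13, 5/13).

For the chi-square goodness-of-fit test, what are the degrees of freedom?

df = k − 1 = 3 − 1 = 2

degrees of freedom = 2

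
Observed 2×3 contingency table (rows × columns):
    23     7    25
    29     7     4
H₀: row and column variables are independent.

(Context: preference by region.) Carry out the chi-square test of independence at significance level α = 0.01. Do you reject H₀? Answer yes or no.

Row totals [55, 40], col totals [52, 14, 29], n=95
χ² = (23−30.11)²/30.11 + (7−8.11)²/8.11 + (25−16.79)²/16.79 + (29−21.89)²/21.89 + (7−5.89)²/5.89 + (4−12.21)²/12.21 = 13.8767
df = 2
p-value (upper-tail) = 0.00097
At α=0.01: p < α → reject H₀

reject H₀: yes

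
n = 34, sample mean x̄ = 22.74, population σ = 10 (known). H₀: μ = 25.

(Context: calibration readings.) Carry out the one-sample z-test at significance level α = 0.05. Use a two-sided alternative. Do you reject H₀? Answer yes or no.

reject H₀: no

SE = σ/√n = 10/√34 = 1.7150
z = (x̄−μ₀)/SE = (22.74−25)/1.7150 = -1.3178
p-value (two-sided) = 0.18757
At α=0.05: p ≥ α → fail to reject H₀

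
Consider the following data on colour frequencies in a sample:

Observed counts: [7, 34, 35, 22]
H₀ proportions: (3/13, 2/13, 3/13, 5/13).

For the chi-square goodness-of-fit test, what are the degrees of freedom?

degrees of freedom = 3

df = k − 1 = 4 − 1 = 3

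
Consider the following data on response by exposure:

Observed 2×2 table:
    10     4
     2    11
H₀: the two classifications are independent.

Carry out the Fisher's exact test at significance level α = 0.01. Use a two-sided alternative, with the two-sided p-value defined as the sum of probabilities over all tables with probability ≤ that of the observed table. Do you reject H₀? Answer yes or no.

reject H₀: yes

Margins: r₁=14, r₂=13, c₁=12, c₂=15, n=27
p_obs = C(14,10)·C(13,2)/C(27,12); sum pmf over tables with pmf ≤ p_obs
p-value (two-sided) = 0.00633
At α=0.01: p < α → reject H₀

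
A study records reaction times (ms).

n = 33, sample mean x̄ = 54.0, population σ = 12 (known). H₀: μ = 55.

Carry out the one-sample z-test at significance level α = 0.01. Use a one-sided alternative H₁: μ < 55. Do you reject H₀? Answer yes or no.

SE = σ/√n = 12/√33 = 2.0889
z = (x̄−μ₀)/SE = (54.0−55)/2.0889 = -0.4787
p-value (one-sided, H₁ less) = 0.31607
At α=0.01: p ≥ α → fail to reject H₀

reject H₀: no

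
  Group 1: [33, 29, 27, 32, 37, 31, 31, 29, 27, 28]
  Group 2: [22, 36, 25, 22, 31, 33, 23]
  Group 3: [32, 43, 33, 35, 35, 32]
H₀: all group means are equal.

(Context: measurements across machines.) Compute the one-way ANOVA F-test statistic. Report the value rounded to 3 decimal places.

Group means [30.40, 27.43, 35.00], grand mean 30.696
SSB = Σnᵢ(x̄ᵢ−x̄)² = 186.755; SSW = ΣΣ(x−x̄ᵢ)² = 374.114
MSB = 186.755/2 = 93.3776; MSW = 374.114/20 = 18.7057
F = MSB/MSW = 4.9919
df = (2, 20)

test statistic = 4.992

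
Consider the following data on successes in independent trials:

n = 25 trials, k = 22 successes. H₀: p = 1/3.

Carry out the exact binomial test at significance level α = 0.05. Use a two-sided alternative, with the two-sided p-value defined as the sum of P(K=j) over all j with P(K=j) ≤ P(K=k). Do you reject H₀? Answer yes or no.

reject H₀: yes

Exact binomial: n=25, k=22, p₀=1/3=0.3333
P(X=j) = C(n,j)·p₀^j·(1−p₀)^(n−j); p = Σ P(X=j) over j with P(X=j) ≤ P(X=22)
p-value (two-sided) = 0.00000
At α=0.05: p < α → reject H₀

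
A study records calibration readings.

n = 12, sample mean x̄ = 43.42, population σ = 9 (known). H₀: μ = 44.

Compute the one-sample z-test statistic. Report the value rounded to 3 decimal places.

SE = σ/√n = 9/√12 = 2.5981
z = (x̄−μ₀)/SE = (43.42−44)/2.5981 = -0.2232

test statistic = -0.223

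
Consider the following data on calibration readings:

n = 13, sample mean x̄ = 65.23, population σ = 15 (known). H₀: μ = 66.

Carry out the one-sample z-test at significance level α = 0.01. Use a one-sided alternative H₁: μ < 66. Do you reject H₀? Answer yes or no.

SE = σ/√n = 15/√13 = 4.1603
z = (x̄−μ₀)/SE = (65.23−66)/4.1603 = -0.1851
p-value (one-sided, H₁ less) = 0.42658
At α=0.01: p ≥ α → fail to reject H₀

reject H₀: no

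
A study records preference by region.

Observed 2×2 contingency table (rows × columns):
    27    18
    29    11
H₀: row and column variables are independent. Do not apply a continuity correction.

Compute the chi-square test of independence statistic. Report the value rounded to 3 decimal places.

test statistic = 1.472

Row totals [45, 40], col totals [56, 29], n=85
χ² = (27−29.65)²/29.65 + (18−15.35)²/15.35 + (29−26.35)²/26.35 + (11−13.65)²/13.65 = 1.4721
df = 1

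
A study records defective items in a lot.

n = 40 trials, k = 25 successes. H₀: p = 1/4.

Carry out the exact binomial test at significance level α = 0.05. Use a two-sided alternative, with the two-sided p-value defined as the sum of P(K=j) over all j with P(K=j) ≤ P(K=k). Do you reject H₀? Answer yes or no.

Exact binomial: n=40, k=25, p₀=1/4=0.2500
P(X=j) = C(n,j)·p₀^j·(1−p₀)^(n−j); p = Σ P(X=j) over j with P(X=j) ≤ P(X=25)
p-value (two-sided) = 0.00000
At α=0.05: p < α → reject H₀

reject H₀: yes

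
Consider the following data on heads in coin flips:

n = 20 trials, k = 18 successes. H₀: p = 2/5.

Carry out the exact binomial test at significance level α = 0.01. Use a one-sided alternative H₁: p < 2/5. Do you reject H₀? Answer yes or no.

reject H₀: no

Exact binomial: n=20, k=18, p₀=2/5=0.4000
P(X≤18) from Σ C(n,i)·p₀^i·(1−p₀)^(n−i)
p-value (one-sided, H₁ less) = 1.00000
At α=0.01: p ≥ α → fail to reject H₀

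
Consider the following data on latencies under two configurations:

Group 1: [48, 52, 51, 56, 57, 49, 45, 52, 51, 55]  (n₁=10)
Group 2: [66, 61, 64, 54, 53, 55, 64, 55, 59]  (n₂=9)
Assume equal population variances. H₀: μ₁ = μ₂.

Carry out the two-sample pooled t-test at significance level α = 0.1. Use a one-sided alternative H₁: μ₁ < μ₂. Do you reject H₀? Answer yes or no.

x̄₁=51.600, s₁=3.718, n₁=10
x̄₂=59.000, s₂=4.950, n₂=9
s_p² = [9·3.718² + 8·4.950²]/17 = 18.8471
SE = √(s_p²·(1/10+1/9)) = 1.9947
t = (51.600−59.000)/1.9947 = -3.7098
df = 17
p-value (one-sided, H₁ less) = 0.00087
At α=0.1: p < α → reject H₀

reject H₀: yes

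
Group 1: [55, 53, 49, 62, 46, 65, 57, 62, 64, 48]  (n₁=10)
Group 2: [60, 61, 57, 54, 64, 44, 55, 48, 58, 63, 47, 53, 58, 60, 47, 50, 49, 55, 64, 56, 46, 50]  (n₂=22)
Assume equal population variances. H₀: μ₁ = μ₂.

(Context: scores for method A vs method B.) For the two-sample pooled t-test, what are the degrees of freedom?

degrees of freedom = 30

df = n₁ + n₂ − 2 = 10 + 22 − 2 = 30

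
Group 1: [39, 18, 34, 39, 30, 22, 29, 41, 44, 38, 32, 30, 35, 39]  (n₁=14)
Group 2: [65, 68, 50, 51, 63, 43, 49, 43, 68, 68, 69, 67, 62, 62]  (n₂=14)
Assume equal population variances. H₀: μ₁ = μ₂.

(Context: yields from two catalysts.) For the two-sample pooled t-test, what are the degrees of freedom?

df = n₁ + n₂ − 2 = 14 + 14 − 2 = 26

degrees of freedom = 26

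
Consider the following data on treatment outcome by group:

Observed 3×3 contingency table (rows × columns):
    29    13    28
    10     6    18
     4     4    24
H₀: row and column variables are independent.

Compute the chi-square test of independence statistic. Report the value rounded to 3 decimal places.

Row totals [70, 34, 32], col totals [43, 23, 70], n=136
χ² = (29−22.13)²/22.13 + (13−11.84)²/11.84 + (28−36.03)²/36.03 + (10−10.75)²/10.75 + (6−5.75)²/5.75 + (18−17.50)²/17.50 + (4−10.12)²/10.12 + (4−5.41)²/5.41 + (24−16.47)²/16.47 = 11.6213
df = 4

test statistic = 11.621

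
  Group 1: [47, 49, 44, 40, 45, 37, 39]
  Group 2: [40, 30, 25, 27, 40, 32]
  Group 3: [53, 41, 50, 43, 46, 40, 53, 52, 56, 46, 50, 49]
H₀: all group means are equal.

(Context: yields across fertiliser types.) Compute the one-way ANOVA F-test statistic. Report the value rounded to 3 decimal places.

Group means [43.00, 32.33, 48.25], grand mean 42.960
SSB = Σnᵢ(x̄ᵢ−x̄)² = 1013.377; SSW = ΣΣ(x−x̄ᵢ)² = 607.583
MSB = 1013.377/2 = 506.6883; MSW = 607.583/22 = 27.6174
F = MSB/MSW = 18.3467
df = (2, 22)

test statistic = 18.347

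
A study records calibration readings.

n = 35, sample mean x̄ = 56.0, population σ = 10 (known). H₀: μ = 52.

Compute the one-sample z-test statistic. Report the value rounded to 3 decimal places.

SE = σ/√n = 10/√35 = 1.6903
z = (x̄−μ₀)/SE = (56.0−52)/1.6903 = 2.3664

test statistic = 2.366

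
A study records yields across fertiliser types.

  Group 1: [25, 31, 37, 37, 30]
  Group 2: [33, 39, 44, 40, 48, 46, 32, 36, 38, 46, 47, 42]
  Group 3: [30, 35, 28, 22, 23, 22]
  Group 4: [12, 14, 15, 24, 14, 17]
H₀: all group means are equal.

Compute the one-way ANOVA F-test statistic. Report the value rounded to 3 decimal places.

Group means [32.00, 40.92, 26.67, 16.00], grand mean 31.276
SSB = Σnᵢ(x̄ᵢ−x̄)² = 2645.543; SSW = ΣΣ(x−x̄ᵢ)² = 662.250
MSB = 2645.543/3 = 881.8477; MSW = 662.250/25 = 26.4900
F = MSB/MSW = 33.2898
df = (3, 25)

test statistic = 33.290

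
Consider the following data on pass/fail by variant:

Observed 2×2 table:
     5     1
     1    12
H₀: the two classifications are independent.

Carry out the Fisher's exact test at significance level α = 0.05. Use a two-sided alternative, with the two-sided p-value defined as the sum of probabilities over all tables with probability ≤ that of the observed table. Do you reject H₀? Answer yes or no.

reject H₀: yes

Margins: r₁=6, r₂=13, c₁=6, c₂=13, n=19
p_obs = C(6,5)·C(13,1)/C(19,6); sum pmf over tables with pmf ≤ p_obs
p-value (two-sided) = 0.00291
At α=0.05: p < α → reject H₀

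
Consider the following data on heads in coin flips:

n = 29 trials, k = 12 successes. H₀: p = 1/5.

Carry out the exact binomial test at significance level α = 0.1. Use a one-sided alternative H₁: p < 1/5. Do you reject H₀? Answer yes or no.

reject H₀: no

Exact binomial: n=29, k=12, p₀=1/5=0.2000
P(X≤12) from Σ C(n,i)·p₀^i·(1−p₀)^(n−i)
p-value (one-sided, H₁ less) = 0.99785
At α=0.1: p ≥ α → fail to reject H₀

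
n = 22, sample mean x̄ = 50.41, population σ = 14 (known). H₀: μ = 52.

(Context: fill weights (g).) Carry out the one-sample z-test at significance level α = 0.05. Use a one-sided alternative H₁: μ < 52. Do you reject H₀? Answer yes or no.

SE = σ/√n = 14/√22 = 2.9848
z = (x̄−μ₀)/SE = (50.41−52)/2.9848 = -0.5327
p-value (one-sided, H₁ less) = 0.29712
At α=0.05: p ≥ α → fail to reject H₀

reject H₀: no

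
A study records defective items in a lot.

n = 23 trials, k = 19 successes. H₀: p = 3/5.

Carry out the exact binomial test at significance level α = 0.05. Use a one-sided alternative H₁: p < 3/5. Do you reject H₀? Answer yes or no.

reject H₀: no

Exact binomial: n=23, k=19, p₀=3/5=0.6000
P(X≤19) from Σ C(n,i)·p₀^i·(1−p₀)^(n−i)
p-value (one-sided, H₁ less) = 0.99484
At α=0.05: p ≥ α → fail to reject H₀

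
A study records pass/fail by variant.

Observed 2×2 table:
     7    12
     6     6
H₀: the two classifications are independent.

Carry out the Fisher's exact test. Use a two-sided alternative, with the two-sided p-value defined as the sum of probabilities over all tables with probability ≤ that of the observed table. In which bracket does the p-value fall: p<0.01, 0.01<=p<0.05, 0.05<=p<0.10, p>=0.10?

p-value bracket: p>=0.10

Margins: r₁=19, r₂=12, c₁=13, c₂=18, n=31
p_obs = C(19,7)·C(12,6)/C(31,13); sum pmf over tables with pmf ≤ p_obs
p-value (two-sided) = 0.70977
→ bracket: p>=0.10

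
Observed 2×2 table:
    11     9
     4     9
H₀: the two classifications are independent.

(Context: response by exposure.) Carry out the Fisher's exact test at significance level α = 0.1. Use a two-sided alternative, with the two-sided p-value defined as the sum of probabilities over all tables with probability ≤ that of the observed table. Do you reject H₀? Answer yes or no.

reject H₀: no

Margins: r₁=20, r₂=13, c₁=15, c₂=18, n=33
p_obs = C(20,11)·C(13,4)/C(33,15); sum pmf over tables with pmf ≤ p_obs
p-value (two-sided) = 0.28442
At α=0.1: p ≥ α → fail to reject H₀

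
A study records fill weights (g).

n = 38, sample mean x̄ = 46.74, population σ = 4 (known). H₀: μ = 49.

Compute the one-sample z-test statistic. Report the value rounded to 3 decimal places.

SE = σ/√n = 4/√38 = 0.6489
z = (x̄−μ₀)/SE = (46.74−49)/0.6489 = -3.4829

test statistic = -3.483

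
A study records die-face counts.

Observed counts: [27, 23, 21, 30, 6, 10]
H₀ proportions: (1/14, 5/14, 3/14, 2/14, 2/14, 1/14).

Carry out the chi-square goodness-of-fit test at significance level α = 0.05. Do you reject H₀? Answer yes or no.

n = 117; E_i = n·p_i = [8.36, 41.79, 25.07, 16.71, 16.71, 8.36]
χ² = (27−8.36)²/8.36 + (23−41.79)²/41.79 + (21−25.07)²/25.07 + (30−16.71)²/16.71 + (6−16.71)²/16.71 + (10−8.36)²/8.36 = 68.4462
df = 5
p-value (upper-tail) = 0.00000
At α=0.05: p < α → reject H₀

reject H₀: yes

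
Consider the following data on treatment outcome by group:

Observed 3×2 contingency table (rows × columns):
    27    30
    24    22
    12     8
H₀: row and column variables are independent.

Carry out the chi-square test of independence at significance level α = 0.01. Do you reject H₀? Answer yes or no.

reject H₀: no

Row totals [57, 46, 20], col totals [63, 60], n=123
χ² = (27−29.20)²/29.20 + (30−27.80)²/27.80 + (24−23.56)²/23.56 + (22−22.44)²/22.44 + (12−10.24)²/10.24 + (8−9.76)²/9.76 = 0.9723
df = 2
p-value (upper-tail) = 0.61500
At α=0.01: p ≥ α → fail to reject H₀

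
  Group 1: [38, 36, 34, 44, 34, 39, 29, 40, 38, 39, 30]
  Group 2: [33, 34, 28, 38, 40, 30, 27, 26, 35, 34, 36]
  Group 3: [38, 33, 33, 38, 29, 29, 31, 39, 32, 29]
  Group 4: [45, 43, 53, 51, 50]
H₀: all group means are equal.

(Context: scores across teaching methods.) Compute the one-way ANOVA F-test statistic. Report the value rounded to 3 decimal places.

Group means [36.45, 32.82, 33.10, 48.40], grand mean 36.081
SSB = Σnᵢ(x̄ᵢ−x̄)² = 966.293; SSW = ΣΣ(x−x̄ᵢ)² = 614.464
MSB = 966.293/3 = 322.0977; MSW = 614.464/33 = 18.6201
F = MSB/MSW = 17.2984
df = (3, 33)

test statistic = 17.298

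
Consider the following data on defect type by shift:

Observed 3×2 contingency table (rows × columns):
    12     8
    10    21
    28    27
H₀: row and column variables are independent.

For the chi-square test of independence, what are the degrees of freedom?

degrees of freedom = 2

df = (r−1)(c−1) = (3−1)·(2−1) = 2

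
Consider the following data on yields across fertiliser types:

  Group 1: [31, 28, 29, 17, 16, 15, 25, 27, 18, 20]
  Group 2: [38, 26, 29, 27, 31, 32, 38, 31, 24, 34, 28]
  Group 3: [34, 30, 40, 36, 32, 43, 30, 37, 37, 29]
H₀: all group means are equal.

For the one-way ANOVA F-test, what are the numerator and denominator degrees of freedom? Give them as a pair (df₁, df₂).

degrees of freedom = [2, 28]

k = 3 groups, N = 31 total
df = (k−1, N−k) = (3−1, 31−3) = (2, 28)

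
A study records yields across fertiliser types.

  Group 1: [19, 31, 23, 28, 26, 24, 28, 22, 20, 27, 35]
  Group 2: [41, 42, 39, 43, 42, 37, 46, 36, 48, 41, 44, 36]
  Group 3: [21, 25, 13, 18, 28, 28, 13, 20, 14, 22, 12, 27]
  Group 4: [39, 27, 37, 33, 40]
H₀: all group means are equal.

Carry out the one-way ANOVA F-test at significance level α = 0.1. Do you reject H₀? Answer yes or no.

reject H₀: yes

Group means [25.73, 41.25, 20.08, 35.20], grand mean 29.875
SSB = Σnᵢ(x̄ᵢ−x̄)² = 3034.227; SSW = ΣΣ(x−x̄ᵢ)² = 908.148
MSB = 3034.227/3 = 1011.4088; MSW = 908.148/36 = 25.2263
F = MSB/MSW = 40.0934
df = (3, 36)
p-value (upper-tail) = 0.00000
At α=0.1: p < α → reject H₀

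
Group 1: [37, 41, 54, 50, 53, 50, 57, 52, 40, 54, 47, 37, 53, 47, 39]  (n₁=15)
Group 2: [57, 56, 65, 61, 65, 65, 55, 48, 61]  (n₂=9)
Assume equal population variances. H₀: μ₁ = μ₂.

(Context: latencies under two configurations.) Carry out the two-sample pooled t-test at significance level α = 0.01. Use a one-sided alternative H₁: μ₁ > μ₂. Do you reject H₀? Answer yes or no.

x̄₁=47.400, s₁=6.864, n₁=15
x̄₂=59.222, s₂=5.761, n₂=9
s_p² = [14·6.864² + 8·5.761²]/22 = 42.0525
SE = √(s_p²·(1/15+1/9)) = 2.7342
t = (47.400−59.222)/2.7342 = -4.3238
df = 22
p-value (one-sided, H₁ greater) = 0.99986
At α=0.01: p ≥ α → fail to reject H₀

reject H₀: no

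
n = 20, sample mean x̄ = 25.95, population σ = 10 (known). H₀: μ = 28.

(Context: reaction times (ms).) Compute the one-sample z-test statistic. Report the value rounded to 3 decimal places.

test statistic = -0.917

SE = σ/√n = 10/√20 = 2.2361
z = (x̄−μ₀)/SE = (25.95−28)/2.2361 = -0.9168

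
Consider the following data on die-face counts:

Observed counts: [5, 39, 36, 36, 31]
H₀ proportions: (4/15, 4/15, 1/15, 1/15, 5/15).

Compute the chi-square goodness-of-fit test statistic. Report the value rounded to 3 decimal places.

test statistic = 176.541

n = 147; E_i = n·p_i = [39.20, 39.20, 9.80, 9.80, 49.00]
χ² = (5−39.20)²/39.20 + (39−39.20)²/39.20 + (36−9.80)²/9.80 + (36−9.80)²/9.80 + (31−49.00)²/49.00 = 176.5408
df = 4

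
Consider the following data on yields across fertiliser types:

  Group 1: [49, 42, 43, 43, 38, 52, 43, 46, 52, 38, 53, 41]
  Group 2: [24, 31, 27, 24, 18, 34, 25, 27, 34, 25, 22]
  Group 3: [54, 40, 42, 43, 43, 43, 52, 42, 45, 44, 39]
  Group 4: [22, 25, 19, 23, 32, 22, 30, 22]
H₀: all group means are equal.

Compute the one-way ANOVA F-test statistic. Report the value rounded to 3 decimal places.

Group means [45.00, 26.45, 44.27, 24.38], grand mean 36.024
SSB = Σnᵢ(x̄ᵢ−x̄)² = 3808.192; SSW = ΣΣ(x−x̄ᵢ)² = 910.784
MSB = 3808.192/3 = 1269.3974; MSW = 910.784/38 = 23.9680
F = MSB/MSW = 52.9622
df = (3, 38)

test statistic = 52.962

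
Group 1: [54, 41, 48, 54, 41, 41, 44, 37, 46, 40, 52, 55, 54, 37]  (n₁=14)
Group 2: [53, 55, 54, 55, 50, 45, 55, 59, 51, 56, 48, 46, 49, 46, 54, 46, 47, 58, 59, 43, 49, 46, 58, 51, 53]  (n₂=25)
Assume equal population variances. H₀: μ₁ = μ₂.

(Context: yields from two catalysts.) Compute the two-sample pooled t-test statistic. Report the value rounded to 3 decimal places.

test statistic = -2.931

x̄₁=46.000, s₁=6.737, n₁=14
x̄₂=51.440, s₂=4.805, n₂=25
s_p² = [13·6.737² + 24·4.805²]/37 = 30.9232
SE = √(s_p²·(1/14+1/25)) = 1.8563
t = (46.000−51.440)/1.8563 = -2.9306
df = 37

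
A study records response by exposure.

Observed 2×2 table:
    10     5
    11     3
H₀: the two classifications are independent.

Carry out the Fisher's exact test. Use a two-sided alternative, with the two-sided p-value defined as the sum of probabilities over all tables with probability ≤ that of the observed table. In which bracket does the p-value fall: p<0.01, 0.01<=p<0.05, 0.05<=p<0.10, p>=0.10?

Margins: r₁=15, r₂=14, c₁=21, c₂=8, n=29
p_obs = C(15,10)·C(14,11)/C(29,21); sum pmf over tables with pmf ≤ p_obs
p-value (two-sided) = 0.68166
→ bracket: p>=0.10

p-value bracket: p>=0.10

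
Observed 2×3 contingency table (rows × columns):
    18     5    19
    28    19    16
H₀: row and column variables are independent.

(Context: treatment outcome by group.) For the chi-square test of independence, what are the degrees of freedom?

degrees of freedom = 2

df = (r−1)(c−1) = (2−1)·(3−1) = 2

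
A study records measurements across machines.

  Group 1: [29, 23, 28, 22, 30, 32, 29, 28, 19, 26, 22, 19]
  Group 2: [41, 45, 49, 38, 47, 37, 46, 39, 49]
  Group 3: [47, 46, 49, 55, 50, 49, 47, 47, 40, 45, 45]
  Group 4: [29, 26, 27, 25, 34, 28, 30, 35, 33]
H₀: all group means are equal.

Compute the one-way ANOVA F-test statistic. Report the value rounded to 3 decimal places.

Group means [25.58, 43.44, 47.27, 29.67], grand mean 36.220
SSB = Σnᵢ(x̄ᵢ−x̄)² = 3557.704; SSW = ΣΣ(x−x̄ᵢ)² = 637.321
MSB = 3557.704/3 = 1185.9012; MSW = 637.321/37 = 17.2249
F = MSB/MSW = 68.8481
df = (3, 37)

test statistic = 68.848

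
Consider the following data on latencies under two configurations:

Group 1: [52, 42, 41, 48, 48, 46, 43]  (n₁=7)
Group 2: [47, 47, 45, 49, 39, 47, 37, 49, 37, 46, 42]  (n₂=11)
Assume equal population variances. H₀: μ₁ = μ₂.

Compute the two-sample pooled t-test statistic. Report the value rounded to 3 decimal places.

test statistic = 0.772

x̄₁=45.714, s₁=3.946, n₁=7
x̄₂=44.091, s₂=4.571, n₂=11
s_p² = [6·3.946² + 10·4.571²]/16 = 18.8961
SE = √(s_p²·(1/7+1/11)) = 2.1017
t = (45.714−44.091)/2.1017 = 0.7724
df = 16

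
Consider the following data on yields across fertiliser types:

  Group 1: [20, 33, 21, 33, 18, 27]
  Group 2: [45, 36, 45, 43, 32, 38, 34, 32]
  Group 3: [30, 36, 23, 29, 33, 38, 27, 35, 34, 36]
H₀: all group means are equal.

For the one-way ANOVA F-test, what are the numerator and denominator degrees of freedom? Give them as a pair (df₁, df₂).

k = 3 groups, N = 24 total
df = (k−1, N−k) = (3−1, 24−3) = (2, 21)

degrees of freedom = [2, 21]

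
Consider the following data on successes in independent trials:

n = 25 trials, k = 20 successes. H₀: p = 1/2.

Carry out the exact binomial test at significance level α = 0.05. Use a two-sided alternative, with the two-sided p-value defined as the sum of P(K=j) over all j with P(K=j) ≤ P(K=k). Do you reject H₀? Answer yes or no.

Exact binomial: n=25, k=20, p₀=1/2=0.5000
P(X=j) = C(n,j)·p₀^j·(1−p₀)^(n−j); p = Σ P(X=j) over j with P(X=j) ≤ P(X=20)
p-value (two-sided) = 0.00408
At α=0.05: p < α → reject H₀

reject H₀: yes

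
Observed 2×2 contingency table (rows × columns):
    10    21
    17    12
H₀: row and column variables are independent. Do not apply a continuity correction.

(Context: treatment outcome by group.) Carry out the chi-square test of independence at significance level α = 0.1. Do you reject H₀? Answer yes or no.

reject H₀: yes

Row totals [31, 29], col totals [27, 33], n=60
χ² = (10−13.95)²/13.95 + (21−17.05)²/17.05 + (17−13.05)²/13.05 + (12−15.95)²/15.95 = 4.2074
df = 1
p-value (upper-tail) = 0.04025
At α=0.1: p < α → reject H₀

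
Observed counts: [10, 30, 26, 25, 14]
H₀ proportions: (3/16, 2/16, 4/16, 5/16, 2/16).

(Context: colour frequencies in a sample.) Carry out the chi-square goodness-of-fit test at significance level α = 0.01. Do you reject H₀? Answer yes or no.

reject H₀: yes

n = 105; E_i = n·p_i = [19.69, 13.12, 26.25, 32.81, 13.12]
χ² = (10−19.69)²/19.69 + (30−13.12)²/13.12 + (26−26.25)²/26.25 + (25−32.81)²/32.81 + (14−13.12)²/13.12 = 28.3841
df = 4
p-value (upper-tail) = 0.00001
At α=0.01: p < α → reject H₀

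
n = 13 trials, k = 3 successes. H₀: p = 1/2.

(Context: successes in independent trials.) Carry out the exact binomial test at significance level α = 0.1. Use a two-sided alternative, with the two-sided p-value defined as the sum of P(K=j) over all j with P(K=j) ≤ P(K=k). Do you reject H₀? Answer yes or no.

Exact binomial: n=13, k=3, p₀=1/2=0.5000
P(X=j) = C(n,j)·p₀^j·(1−p₀)^(n−j); p = Σ P(X=j) over j with P(X=j) ≤ P(X=3)
p-value (two-sided) = 0.09229
At α=0.1: p < α → reject H₀

reject H₀: yes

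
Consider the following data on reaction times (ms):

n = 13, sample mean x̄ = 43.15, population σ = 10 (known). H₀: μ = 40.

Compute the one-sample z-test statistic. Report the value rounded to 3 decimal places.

test statistic = 1.136

SE = σ/√n = 10/√13 = 2.7735
z = (x̄−μ₀)/SE = (43.15−40)/2.7735 = 1.1357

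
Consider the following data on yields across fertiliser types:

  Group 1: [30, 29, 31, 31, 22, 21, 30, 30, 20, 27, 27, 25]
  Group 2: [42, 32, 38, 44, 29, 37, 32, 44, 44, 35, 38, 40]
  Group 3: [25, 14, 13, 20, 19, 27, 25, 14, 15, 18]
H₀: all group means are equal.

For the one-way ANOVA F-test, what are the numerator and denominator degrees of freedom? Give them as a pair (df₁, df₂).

degrees of freedom = [2, 31]

k = 3 groups, N = 34 total
df = (k−1, N−k) = (3−1, 34−3) = (2, 31)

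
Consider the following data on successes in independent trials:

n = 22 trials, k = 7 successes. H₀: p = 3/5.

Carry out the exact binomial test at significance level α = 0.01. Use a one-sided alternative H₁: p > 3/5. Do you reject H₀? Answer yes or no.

Exact binomial: n=22, k=7, p₀=3/5=0.6000
P(X≥7) from Σ C(n,i)·p₀^i·(1−p₀)^(n−i)
p-value (one-sided, H₁ greater) = 0.99808
At α=0.01: p ≥ α → fail to reject H₀

reject H₀: no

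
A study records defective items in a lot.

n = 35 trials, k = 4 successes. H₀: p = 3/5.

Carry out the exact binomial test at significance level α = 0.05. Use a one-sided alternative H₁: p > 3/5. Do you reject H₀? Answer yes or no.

reject H₀: no

Exact binomial: n=35, k=4, p₀=3/5=0.6000
P(X≥4) from Σ C(n,i)·p₀^i·(1−p₀)^(n−i)
p-value (one-sided, H₁ greater) = 1.00000
At α=0.05: p ≥ α → fail to reject H₀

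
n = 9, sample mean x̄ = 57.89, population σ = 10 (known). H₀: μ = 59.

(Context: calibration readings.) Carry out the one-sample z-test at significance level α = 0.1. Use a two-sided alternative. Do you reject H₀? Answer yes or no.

reject H₀: no

SE = σ/√n = 10/√9 = 3.3333
z = (x̄−μ₀)/SE = (57.89−59)/3.3333 = -0.3330
p-value (two-sided) = 0.73913
At α=0.1: p ≥ α → fail to reject H₀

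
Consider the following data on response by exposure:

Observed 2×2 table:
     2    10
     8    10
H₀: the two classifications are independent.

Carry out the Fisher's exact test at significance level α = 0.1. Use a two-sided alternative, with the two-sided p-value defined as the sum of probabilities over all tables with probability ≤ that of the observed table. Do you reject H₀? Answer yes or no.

Margins: r₁=12, r₂=18, c₁=10, c₂=20, n=30
p_obs = C(12,2)·C(18,8)/C(30,10); sum pmf over tables with pmf ≤ p_obs
p-value (two-sided) = 0.23527
At α=0.1: p ≥ α → fail to reject H₀

reject H₀: no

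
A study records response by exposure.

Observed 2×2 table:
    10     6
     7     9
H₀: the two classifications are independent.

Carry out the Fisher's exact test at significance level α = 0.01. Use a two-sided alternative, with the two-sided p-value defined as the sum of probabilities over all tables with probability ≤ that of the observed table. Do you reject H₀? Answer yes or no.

Margins: r₁=16, r₂=16, c₁=17, c₂=15, n=32
p_obs = C(16,10)·C(16,7)/C(32,17); sum pmf over tables with pmf ≤ p_obs
p-value (two-sided) = 0.47949
At α=0.01: p ≥ α → fail to reject H₀

reject H₀: no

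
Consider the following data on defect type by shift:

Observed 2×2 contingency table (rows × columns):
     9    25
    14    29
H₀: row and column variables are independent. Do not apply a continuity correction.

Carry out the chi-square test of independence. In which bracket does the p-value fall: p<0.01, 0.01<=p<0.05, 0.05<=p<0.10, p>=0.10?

Row totals [34, 43], col totals [23, 54], n=77
χ² = (9−10.16)²/10.16 + (25−23.84)²/23.84 + (14−12.84)²/12.84 + (29−30.16)²/30.16 = 0.3359
df = 1
p-value (upper-tail) = 0.56221
→ bracket: p>=0.10

p-value bracket: p>=0.10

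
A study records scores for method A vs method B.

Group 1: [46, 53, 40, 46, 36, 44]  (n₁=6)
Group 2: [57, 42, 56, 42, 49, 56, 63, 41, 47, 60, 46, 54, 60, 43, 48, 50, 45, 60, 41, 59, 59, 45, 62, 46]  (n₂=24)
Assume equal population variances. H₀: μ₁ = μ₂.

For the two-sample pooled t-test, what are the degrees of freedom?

df = n₁ + n₂ − 2 = 6 + 24 − 2 = 28

degrees of freedom = 28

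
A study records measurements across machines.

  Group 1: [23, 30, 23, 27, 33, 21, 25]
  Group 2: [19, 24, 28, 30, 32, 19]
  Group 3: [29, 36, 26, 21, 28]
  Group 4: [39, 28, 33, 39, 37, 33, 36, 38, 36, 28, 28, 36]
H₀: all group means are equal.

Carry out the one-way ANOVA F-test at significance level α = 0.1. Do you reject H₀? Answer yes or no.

reject H₀: yes

Group means [26.00, 25.33, 28.00, 34.25], grand mean 29.500
SSB = Σnᵢ(x̄ᵢ−x̄)² = 471.917; SSW = ΣΣ(x−x̄ᵢ)² = 579.583
MSB = 471.917/3 = 157.3056; MSW = 579.583/26 = 22.2917
F = MSB/MSW = 7.0567
df = (3, 26)
p-value (upper-tail) = 0.00127
At α=0.1: p < α → reject H₀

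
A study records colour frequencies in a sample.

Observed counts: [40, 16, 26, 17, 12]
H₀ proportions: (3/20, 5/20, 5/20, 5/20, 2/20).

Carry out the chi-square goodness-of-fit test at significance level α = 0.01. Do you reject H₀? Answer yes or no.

reject H₀: yes

n = 111; E_i = n·p_i = [16.65, 27.75, 27.75, 27.75, 11.10]
χ² = (40−16.65)²/16.65 + (16−27.75)²/27.75 + (26−27.75)²/27.75 + (17−27.75)²/27.75 + (12−11.10)²/11.10 = 42.0691
df = 4
p-value (upper-tail) = 0.00000
At α=0.01: p < α → reject H₀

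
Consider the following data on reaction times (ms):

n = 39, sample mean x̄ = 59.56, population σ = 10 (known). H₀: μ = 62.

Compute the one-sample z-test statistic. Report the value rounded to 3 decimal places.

test statistic = -1.524

SE = σ/√n = 10/√39 = 1.6013
z = (x̄−μ₀)/SE = (59.56−62)/1.6013 = -1.5238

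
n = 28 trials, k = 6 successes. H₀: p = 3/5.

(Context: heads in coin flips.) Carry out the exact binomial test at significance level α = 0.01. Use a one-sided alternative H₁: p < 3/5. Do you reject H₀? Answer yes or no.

reject H₀: yes

Exact binomial: n=28, k=6, p₀=3/5=0.6000
P(X≤6) from Σ C(n,i)·p₀^i·(1−p₀)^(n−i)
p-value (one-sided, H₁ less) = 0.00004
At α=0.01: p < α → reject H₀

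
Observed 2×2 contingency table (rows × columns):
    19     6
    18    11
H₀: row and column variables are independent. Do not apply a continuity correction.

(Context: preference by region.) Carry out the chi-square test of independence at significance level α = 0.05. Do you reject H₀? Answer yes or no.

reject H₀: no

Row totals [25, 29], col totals [37, 17], n=54
χ² = (19−17.13)²/17.13 + (6−7.87)²/7.87 + (18−19.87)²/19.87 + (11−9.13)²/9.13 = 1.2079
df = 1
p-value (upper-tail) = 0.27174
At α=0.05: p ≥ α → fail to reject H₀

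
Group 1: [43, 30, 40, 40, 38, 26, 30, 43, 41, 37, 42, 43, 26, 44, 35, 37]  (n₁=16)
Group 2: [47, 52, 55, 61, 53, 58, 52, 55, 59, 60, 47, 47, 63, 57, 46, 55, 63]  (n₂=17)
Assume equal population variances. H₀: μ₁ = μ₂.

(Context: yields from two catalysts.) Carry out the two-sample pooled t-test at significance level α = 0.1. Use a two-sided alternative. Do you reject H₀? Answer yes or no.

x̄₁=37.188, s₁=6.112, n₁=16
x̄₂=54.706, s₂=5.654, n₂=17
s_p² = [15·6.112² + 16·5.654²]/31 = 34.5796
SE = √(s_p²·(1/16+1/17)) = 2.0482
t = (37.188−54.706)/2.0482 = -8.5529
df = 31
p-value (two-sided) = 0.00000
At α=0.1: p < α → reject H₀

reject H₀: yes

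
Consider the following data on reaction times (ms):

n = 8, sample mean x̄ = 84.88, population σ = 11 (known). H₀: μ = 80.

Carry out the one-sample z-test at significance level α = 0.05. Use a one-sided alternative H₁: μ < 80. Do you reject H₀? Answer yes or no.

reject H₀: no

SE = σ/√n = 11/√8 = 3.8891
z = (x̄−μ₀)/SE = (84.88−80)/3.8891 = 1.2548
p-value (one-sided, H₁ less) = 0.89522
At α=0.05: p ≥ α → fail to reject H₀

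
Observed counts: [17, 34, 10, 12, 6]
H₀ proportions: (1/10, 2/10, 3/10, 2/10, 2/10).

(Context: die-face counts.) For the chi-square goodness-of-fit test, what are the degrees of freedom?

degrees of freedom = 4

df = k − 1 = 5 − 1 = 4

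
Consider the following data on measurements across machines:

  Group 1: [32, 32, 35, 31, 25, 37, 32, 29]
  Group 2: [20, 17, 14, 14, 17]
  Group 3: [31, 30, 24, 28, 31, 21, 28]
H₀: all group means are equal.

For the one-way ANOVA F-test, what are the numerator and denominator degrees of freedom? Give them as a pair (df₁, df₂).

degrees of freedom = [2, 17]

k = 3 groups, N = 20 total
df = (k−1, N−k) = (3−1, 20−3) = (2, 17)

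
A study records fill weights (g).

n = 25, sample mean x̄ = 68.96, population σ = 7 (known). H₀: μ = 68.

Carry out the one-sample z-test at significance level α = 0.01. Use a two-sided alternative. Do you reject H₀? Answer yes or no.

SE = σ/√n = 7/√25 = 1.4000
z = (x̄−μ₀)/SE = (68.96−68)/1.4000 = 0.6857
p-value (two-sided) = 0.49289
At α=0.01: p ≥ α → fail to reject H₀

reject H₀: no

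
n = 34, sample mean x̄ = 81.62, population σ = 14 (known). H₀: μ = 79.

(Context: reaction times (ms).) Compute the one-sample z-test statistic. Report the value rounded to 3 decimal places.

SE = σ/√n = 14/√34 = 2.4010
z = (x̄−μ₀)/SE = (81.62−79)/2.4010 = 1.0912

test statistic = 1.091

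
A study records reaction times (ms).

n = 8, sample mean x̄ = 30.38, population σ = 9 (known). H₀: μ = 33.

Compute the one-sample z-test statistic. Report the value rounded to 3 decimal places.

test statistic = -0.823

SE = σ/√n = 9/√8 = 3.1820
z = (x̄−μ₀)/SE = (30.38−33)/3.1820 = -0.8234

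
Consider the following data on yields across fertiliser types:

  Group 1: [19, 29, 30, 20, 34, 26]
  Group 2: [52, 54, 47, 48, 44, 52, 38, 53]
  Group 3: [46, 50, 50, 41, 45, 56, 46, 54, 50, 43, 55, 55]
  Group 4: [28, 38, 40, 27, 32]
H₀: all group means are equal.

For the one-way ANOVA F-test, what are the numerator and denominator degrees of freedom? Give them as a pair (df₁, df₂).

k = 4 groups, N = 31 total
df = (k−1, N−k) = (4−1, 31−4) = (3, 27)

degrees of freedom = [3, 27]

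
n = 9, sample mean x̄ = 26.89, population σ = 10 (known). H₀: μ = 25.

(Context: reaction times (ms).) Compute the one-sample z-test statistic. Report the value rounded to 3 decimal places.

SE = σ/√n = 10/√9 = 3.3333
z = (x̄−μ₀)/SE = (26.89−25)/3.3333 = 0.5670

test statistic = 0.567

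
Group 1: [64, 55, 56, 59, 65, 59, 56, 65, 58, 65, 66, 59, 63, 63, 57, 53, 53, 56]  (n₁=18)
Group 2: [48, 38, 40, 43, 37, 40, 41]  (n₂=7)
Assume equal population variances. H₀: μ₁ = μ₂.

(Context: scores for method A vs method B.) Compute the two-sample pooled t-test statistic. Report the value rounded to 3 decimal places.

test statistic = 9.885

x̄₁=59.556, s₁=4.395, n₁=18
x̄₂=41.000, s₂=3.651, n₂=7
s_p² = [17·4.395² + 6·3.651²]/23 = 17.7585
SE = √(s_p²·(1/18+1/7)) = 1.8771
t = (59.556−41.000)/1.8771 = 9.8852
df = 23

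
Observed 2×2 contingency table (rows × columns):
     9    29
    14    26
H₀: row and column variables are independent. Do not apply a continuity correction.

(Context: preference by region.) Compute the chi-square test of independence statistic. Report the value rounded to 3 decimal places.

test statistic = 1.200

Row totals [38, 40], col totals [23, 55], n=78
χ² = (9−11.21)²/11.21 + (29−26.79)²/26.79 + (14−11.79)²/11.79 + (26−28.21)²/28.21 = 1.2001
df = 1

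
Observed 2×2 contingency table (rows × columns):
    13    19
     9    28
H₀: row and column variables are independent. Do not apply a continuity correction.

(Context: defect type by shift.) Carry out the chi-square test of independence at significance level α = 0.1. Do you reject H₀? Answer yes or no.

reject H₀: no

Row totals [32, 37], col totals [22, 47], n=69
χ² = (13−10.20)²/10.20 + (19−21.80)²/21.80 + (9−11.80)²/11.80 + (28−25.20)²/25.20 = 2.0994
df = 1
p-value (upper-tail) = 0.14736
At α=0.1: p ≥ α → fail to reject H₀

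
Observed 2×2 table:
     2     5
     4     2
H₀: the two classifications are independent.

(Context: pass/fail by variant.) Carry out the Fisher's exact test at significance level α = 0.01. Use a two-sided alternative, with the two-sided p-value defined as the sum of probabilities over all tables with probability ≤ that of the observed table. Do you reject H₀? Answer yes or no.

Margins: r₁=7, r₂=6, c₁=6, c₂=7, n=13
p_obs = C(7,2)·C(6,4)/C(13,6); sum pmf over tables with pmf ≤ p_obs
p-value (two-sided) = 0.28613
At α=0.01: p ≥ α → fail to reject H₀

reject H₀: no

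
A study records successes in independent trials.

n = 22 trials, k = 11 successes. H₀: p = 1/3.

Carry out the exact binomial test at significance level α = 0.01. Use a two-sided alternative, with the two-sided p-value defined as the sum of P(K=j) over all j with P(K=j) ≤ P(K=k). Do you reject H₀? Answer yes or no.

Exact binomial: n=22, k=11, p₀=1/3=0.3333
P(X=j) = C(n,j)·p₀^j·(1−p₀)^(n−j); p = Σ P(X=j) over j with P(X=j) ≤ P(X=11)
p-value (two-sided) = 0.11379
At α=0.01: p ≥ α → fail to reject H₀

reject H₀: no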